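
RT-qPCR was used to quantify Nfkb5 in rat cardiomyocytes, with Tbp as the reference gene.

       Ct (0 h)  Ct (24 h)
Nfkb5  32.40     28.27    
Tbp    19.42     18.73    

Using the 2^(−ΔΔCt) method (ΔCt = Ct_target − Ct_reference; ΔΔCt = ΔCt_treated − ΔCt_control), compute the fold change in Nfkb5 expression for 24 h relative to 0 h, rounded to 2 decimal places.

ΔCt(0 h) = 32.400 − 19.420 = 12.980
ΔCt(24 h) = 28.270 − 18.730 = 9.540
ΔΔCt = 9.540 − 12.980 = -3.440
Fold change = 2^(−(-3.440)) = 2^3.440 = 10.853

10.85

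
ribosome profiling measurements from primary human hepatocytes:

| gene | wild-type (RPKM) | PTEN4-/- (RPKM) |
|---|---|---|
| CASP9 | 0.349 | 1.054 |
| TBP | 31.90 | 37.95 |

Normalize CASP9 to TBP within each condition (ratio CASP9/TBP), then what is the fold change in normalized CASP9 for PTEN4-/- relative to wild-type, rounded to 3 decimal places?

2.539

CASP9/TBP (wild-type) = 0.349 / 31.90 = 0.01094
CASP9/TBP (PTEN4-/-) = 1.054 / 37.95 = 0.027773
Fold change = 0.027773 / 0.01094 = 2.5386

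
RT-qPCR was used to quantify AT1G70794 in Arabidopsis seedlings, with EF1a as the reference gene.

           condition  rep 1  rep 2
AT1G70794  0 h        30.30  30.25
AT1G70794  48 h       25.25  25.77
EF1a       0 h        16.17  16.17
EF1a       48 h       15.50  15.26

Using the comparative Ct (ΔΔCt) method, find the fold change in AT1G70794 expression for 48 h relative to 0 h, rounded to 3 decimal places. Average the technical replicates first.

Mean Ct: AT1G70794 0 h 30.275; AT1G70794 48 h 25.510; EF1a 0 h 16.170; EF1a 48 h 15.380
ΔCt(0 h) = 30.275 − 16.170 = 14.105
ΔCt(48 h) = 25.510 − 15.380 = 10.130
ΔΔCt = 10.130 − 14.105 = -3.975
Fold change = 2^(−(-3.975)) = 2^3.975 = 15.7251

15.725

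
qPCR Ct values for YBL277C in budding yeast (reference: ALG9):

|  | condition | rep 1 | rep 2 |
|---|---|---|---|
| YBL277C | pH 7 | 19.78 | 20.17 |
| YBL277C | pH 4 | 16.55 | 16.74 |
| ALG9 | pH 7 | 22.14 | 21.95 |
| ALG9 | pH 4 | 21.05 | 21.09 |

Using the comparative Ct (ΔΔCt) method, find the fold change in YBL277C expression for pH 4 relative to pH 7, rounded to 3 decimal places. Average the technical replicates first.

Mean Ct: YBL277C pH 7 19.975; YBL277C pH 4 16.645; ALG9 pH 7 22.045; ALG9 pH 4 21.070
ΔCt(pH 7) = 19.975 − 22.045 = -2.070
ΔCt(pH 4) = 16.645 − 21.070 = -4.425
ΔΔCt = -4.425 − (-2.070) = -2.355
Fold change = 2^(−(-2.355)) = 2^2.355 = 5.1159

5.116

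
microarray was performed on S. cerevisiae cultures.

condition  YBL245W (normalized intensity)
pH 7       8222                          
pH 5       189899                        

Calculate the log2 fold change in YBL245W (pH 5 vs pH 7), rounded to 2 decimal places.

4.53

Fold change = 189899 / 8222 = 23.0964
log2(23.0964) = 4.530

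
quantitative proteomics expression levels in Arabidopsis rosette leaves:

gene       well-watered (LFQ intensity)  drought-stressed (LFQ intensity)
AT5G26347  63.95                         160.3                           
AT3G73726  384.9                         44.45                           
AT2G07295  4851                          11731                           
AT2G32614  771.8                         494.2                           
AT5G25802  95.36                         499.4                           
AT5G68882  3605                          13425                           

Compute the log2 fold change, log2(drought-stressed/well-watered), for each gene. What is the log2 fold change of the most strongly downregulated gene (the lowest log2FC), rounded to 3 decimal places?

-3.114

log2(160.3/63.95) = 1.326  (AT5G26347)
log2(44.45/384.9) = -3.114  (AT3G73726)
log2(11731/4851) = 1.274  (AT2G07295)
log2(494.2/771.8) = -0.643  (AT2G32614)
log2(499.4/95.36) = 2.389  (AT5G25802)
log2(13425/3605) = 1.897  (AT5G68882)
AT3G73726 is most strongly downregulated.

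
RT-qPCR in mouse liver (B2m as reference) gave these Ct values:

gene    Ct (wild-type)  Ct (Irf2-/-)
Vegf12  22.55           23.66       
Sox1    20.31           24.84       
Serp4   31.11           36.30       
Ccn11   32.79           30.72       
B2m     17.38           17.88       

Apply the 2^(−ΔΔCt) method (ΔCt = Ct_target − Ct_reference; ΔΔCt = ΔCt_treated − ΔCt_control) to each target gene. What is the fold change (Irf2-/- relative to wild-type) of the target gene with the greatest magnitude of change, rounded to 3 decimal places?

Vegf12: ΔΔCt = (23.66−17.88) − (22.55−17.38) = 5.78 − 5.17 = 0.61; fold change = 2^-0.61 = 0.655
Sox1: ΔΔCt = (24.84−17.88) − (20.31−17.38) = 6.96 − 2.93 = 4.03; fold change = 2^-4.03 = 0.061
Serp4: ΔΔCt = (36.30−17.88) − (31.11−17.38) = 18.42 − 13.73 = 4.69; fold change = 2^-4.69 = 0.039
Ccn11: ΔΔCt = (30.72−17.88) − (32.79−17.38) = 12.84 − 15.41 = -2.57; fold change = 2^2.57 = 5.938
Serp4 has the largest |ΔΔCt| = 4.69.

0.039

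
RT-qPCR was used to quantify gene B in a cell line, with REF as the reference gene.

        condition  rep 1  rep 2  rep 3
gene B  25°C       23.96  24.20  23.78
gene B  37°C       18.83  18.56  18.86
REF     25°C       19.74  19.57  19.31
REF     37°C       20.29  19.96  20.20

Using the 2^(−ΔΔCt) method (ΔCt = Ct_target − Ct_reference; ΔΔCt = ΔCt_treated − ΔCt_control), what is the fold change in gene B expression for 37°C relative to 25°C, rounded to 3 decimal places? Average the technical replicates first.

Mean Ct: gene B 25°C 23.980; gene B 37°C 18.750; REF 25°C 19.540; REF 37°C 20.150
ΔCt(25°C) = 23.980 − 19.540 = 4.440
ΔCt(37°C) = 18.750 − 20.150 = -1.400
ΔΔCt = -1.400 − 4.440 = -5.840
Fold change = 2^(−(-5.840)) = 2^5.840 = 57.2816

57.282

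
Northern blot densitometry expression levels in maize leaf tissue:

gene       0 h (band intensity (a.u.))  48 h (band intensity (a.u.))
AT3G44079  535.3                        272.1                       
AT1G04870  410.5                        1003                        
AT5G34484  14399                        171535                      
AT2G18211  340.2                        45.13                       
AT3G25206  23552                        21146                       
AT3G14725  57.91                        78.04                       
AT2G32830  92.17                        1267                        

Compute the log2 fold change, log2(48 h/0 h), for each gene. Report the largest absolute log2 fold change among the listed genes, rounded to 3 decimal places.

3.781

log2(272.1/535.3) = -0.976  (AT3G44079)
log2(1003/410.5) = 1.289  (AT1G04870)
log2(171535/14399) = 3.574  (AT5G34484)
log2(45.13/340.2) = -2.914  (AT2G18211)
log2(21146/23552) = -0.155  (AT3G25206)
log2(78.04/57.91) = 0.430  (AT3G14725)
log2(1267/92.17) = 3.781  (AT2G32830)
The largest magnitude belongs to AT2G32830.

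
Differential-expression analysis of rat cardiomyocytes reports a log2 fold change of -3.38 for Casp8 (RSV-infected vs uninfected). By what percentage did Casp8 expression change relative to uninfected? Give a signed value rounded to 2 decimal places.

Fold change = 2^(-3.38) = 0.0961
Percent change = (FC − 1) × 100% = (0.0961 − 1) × 100 = -90.39%

-90.39%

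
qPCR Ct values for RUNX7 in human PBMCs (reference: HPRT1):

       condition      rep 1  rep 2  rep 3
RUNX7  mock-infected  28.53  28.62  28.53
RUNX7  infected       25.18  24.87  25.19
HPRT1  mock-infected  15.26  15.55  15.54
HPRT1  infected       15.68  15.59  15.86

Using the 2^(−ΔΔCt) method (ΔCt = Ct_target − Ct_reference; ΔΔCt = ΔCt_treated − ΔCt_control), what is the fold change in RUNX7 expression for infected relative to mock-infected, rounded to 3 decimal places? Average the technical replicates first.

13.361

Mean Ct: RUNX7 mock-infected 28.560; RUNX7 infected 25.080; HPRT1 mock-infected 15.450; HPRT1 infected 15.710
ΔCt(mock-infected) = 28.560 − 15.450 = 13.110
ΔCt(infected) = 25.080 − 15.710 = 9.370
ΔΔCt = 9.370 − 13.110 = -3.740
Fold change = 2^(−(-3.740)) = 2^3.740 = 13.3614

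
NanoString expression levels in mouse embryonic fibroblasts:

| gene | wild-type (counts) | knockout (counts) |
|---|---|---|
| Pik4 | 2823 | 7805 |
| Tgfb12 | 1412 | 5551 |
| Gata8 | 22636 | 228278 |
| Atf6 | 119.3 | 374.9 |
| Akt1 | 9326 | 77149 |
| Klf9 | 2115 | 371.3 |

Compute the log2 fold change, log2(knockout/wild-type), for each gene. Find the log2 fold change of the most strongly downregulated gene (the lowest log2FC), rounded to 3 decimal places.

log2(7805/2823) = 1.467  (Pik4)
log2(5551/1412) = 1.975  (Tgfb12)
log2(228278/22636) = 3.334  (Gata8)
log2(374.9/119.3) = 1.652  (Atf6)
log2(77149/9326) = 3.048  (Akt1)
log2(371.3/2115) = -2.510  (Klf9)
Klf9 is most strongly downregulated.

-2.510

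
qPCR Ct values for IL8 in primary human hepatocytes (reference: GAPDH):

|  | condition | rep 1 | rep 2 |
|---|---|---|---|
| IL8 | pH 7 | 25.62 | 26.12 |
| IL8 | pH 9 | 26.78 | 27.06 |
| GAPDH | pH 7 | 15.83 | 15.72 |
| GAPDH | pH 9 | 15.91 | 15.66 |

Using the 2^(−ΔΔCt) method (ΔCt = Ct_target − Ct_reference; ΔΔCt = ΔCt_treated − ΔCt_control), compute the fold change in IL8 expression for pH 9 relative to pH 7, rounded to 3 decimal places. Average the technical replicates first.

Mean Ct: IL8 pH 7 25.870; IL8 pH 9 26.920; GAPDH pH 7 15.775; GAPDH pH 9 15.785
ΔCt(pH 7) = 25.870 − 15.775 = 10.095
ΔCt(pH 9) = 26.920 − 15.785 = 11.135
ΔΔCt = 11.135 − 10.095 = 1.040
Fold change = 2^(−1.040) = 0.4863

0.486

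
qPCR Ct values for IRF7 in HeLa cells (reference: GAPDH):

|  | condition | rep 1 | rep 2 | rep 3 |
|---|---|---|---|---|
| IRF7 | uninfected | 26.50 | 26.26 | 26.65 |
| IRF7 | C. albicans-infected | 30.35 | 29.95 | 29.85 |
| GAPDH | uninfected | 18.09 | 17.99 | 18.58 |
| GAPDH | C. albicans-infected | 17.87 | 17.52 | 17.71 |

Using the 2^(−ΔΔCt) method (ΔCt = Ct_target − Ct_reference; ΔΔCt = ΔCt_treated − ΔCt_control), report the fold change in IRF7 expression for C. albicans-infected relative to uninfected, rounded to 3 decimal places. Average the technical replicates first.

0.058

Mean Ct: IRF7 uninfected 26.470; IRF7 C. albicans-infected 30.050; GAPDH uninfected 18.220; GAPDH C. albicans-infected 17.700
ΔCt(uninfected) = 26.470 − 18.220 = 8.250
ΔCt(C. albicans-infected) = 30.050 − 17.700 = 12.350
ΔΔCt = 12.350 − 8.250 = 4.100
Fold change = 2^(−4.100) = 0.0583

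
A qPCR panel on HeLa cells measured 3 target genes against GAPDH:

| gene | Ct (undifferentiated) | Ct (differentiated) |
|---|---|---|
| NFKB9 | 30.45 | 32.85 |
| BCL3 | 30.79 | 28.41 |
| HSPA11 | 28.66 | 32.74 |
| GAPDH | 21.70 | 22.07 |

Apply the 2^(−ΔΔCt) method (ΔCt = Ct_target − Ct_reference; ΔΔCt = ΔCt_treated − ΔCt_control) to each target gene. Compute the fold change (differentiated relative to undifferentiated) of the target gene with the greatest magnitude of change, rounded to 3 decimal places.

0.076

NFKB9: ΔΔCt = (32.85−22.07) − (30.45−21.70) = 10.78 − 8.75 = 2.03; fold change = 2^-2.03 = 0.245
BCL3: ΔΔCt = (28.41−22.07) − (30.79−21.70) = 6.34 − 9.09 = -2.75; fold change = 2^2.75 = 6.727
HSPA11: ΔΔCt = (32.74−22.07) − (28.66−21.70) = 10.67 − 6.96 = 3.71; fold change = 2^-3.71 = 0.076
HSPA11 has the largest |ΔΔCt| = 3.71.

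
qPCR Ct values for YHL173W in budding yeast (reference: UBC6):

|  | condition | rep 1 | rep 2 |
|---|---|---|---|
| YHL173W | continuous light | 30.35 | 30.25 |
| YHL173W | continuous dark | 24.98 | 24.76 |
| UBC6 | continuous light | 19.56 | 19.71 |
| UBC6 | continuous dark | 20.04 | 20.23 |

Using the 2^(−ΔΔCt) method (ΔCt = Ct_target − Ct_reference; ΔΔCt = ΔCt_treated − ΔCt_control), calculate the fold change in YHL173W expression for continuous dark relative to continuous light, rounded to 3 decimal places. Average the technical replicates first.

60.969

Mean Ct: YHL173W continuous light 30.300; YHL173W continuous dark 24.870; UBC6 continuous light 19.635; UBC6 continuous dark 20.135
ΔCt(continuous light) = 30.300 − 19.635 = 10.665
ΔCt(continuous dark) = 24.870 − 20.135 = 4.735
ΔΔCt = 4.735 − 10.665 = -5.930
Fold change = 2^(−(-5.930)) = 2^5.930 = 60.9688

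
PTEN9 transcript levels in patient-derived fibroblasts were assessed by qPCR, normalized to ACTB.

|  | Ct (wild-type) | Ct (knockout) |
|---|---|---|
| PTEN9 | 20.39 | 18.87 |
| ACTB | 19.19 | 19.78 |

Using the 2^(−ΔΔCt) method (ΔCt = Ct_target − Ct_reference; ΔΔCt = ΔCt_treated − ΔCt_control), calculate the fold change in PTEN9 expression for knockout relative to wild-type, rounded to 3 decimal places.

4.317

ΔCt(wild-type) = 20.390 − 19.190 = 1.200
ΔCt(knockout) = 18.870 − 19.780 = -0.910
ΔΔCt = -0.910 − 1.200 = -2.110
Fold change = 2^(−(-2.110)) = 2^2.110 = 4.3169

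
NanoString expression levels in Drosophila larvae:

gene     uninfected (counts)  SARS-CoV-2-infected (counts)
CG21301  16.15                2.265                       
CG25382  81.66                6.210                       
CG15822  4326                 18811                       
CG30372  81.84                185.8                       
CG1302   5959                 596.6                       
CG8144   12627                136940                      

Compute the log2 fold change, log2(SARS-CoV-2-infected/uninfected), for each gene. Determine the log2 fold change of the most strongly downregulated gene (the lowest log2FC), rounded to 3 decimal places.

log2(2.265/16.15) = -2.834  (CG21301)
log2(6.210/81.66) = -3.717  (CG25382)
log2(18811/4326) = 2.120  (CG15822)
log2(185.8/81.84) = 1.183  (CG30372)
log2(596.6/5959) = -3.320  (CG1302)
log2(136940/12627) = 3.439  (CG8144)
CG25382 is most strongly downregulated.

-3.717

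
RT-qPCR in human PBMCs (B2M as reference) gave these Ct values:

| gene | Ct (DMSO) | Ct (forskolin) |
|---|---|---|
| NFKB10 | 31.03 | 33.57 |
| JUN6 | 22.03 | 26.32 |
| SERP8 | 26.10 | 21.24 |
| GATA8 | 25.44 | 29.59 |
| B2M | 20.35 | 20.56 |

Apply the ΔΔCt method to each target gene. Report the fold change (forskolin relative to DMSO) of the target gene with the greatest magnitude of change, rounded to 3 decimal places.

NFKB10: ΔΔCt = (33.57−20.56) − (31.03−20.35) = 13.01 − 10.68 = 2.33; fold change = 2^-2.33 = 0.199
JUN6: ΔΔCt = (26.32−20.56) − (22.03−20.35) = 5.76 − 1.68 = 4.08; fold change = 2^-4.08 = 0.059
SERP8: ΔΔCt = (21.24−20.56) − (26.10−20.35) = 0.68 − 5.75 = -5.07; fold change = 2^5.07 = 33.591
GATA8: ΔΔCt = (29.59−20.56) − (25.44−20.35) = 9.03 − 5.09 = 3.94; fold change = 2^-3.94 = 0.065
SERP8 has the largest |ΔΔCt| = 5.07.

33.591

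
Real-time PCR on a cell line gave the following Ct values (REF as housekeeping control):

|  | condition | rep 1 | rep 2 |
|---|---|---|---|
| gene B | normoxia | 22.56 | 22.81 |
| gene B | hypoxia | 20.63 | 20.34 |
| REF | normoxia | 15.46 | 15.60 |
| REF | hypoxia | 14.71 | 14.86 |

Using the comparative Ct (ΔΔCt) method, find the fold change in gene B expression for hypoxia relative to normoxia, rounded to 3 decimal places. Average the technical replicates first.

Mean Ct: gene B normoxia 22.685; gene B hypoxia 20.485; REF normoxia 15.530; REF hypoxia 14.785
ΔCt(normoxia) = 22.685 − 15.530 = 7.155
ΔCt(hypoxia) = 20.485 − 14.785 = 5.700
ΔΔCt = 5.700 − 7.155 = -1.455
Fold change = 2^(−(-1.455)) = 2^1.455 = 2.7416

2.742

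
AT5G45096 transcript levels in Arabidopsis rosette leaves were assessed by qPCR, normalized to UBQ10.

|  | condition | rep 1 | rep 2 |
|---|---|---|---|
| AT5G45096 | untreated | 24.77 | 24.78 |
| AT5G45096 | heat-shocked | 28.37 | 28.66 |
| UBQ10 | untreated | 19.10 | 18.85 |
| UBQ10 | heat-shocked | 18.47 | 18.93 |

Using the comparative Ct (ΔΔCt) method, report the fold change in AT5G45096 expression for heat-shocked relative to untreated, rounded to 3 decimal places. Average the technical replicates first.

0.062

Mean Ct: AT5G45096 untreated 24.775; AT5G45096 heat-shocked 28.515; UBQ10 untreated 18.975; UBQ10 heat-shocked 18.700
ΔCt(untreated) = 24.775 − 18.975 = 5.800
ΔCt(heat-shocked) = 28.515 − 18.700 = 9.815
ΔΔCt = 9.815 − 5.800 = 4.015
Fold change = 2^(−4.015) = 0.0619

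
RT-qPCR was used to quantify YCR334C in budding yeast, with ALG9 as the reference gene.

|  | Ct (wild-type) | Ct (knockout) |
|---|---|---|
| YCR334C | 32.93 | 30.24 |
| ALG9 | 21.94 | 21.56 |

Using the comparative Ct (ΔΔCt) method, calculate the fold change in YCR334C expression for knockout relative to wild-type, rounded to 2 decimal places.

ΔCt(wild-type) = 32.930 − 21.940 = 10.990
ΔCt(knockout) = 30.240 − 21.560 = 8.680
ΔΔCt = 8.680 − 10.990 = -2.310
Fold change = 2^(−(-2.310)) = 2^2.310 = 4.959

4.96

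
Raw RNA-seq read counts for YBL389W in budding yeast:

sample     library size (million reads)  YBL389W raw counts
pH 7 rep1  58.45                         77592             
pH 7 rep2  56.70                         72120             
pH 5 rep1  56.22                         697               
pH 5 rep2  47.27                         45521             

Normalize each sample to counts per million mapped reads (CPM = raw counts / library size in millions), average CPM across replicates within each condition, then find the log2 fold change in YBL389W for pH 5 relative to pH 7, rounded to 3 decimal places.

CPM(pH 7 rep1) = 77592 / 58.45 = 1327.4936
CPM(pH 7 rep2) = 72120 / 56.70 = 1271.9577
CPM(pH 5 rep1) = 697 / 56.22 = 12.3977
CPM(pH 5 rep2) = 45521 / 47.27 = 962.9998
mean CPM(pH 7) = 1299.7256; mean CPM(pH 5) = 487.6988
Fold change = 487.6988 / 1299.7256 = 0.37523
log2(0.37523) = -1.4141

-1.414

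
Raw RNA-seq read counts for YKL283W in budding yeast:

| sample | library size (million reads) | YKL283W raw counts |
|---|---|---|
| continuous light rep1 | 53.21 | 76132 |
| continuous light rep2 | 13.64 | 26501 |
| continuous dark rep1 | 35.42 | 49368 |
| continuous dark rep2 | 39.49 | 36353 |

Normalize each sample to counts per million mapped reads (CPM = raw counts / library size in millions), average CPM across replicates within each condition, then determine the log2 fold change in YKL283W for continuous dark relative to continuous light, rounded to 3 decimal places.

-0.544

CPM(continuous light rep1) = 76132 / 53.21 = 1430.7837
CPM(continuous light rep2) = 26501 / 13.64 = 1942.8886
CPM(continuous dark rep1) = 49368 / 35.42 = 1393.7888
CPM(continuous dark rep2) = 36353 / 39.49 = 920.5622
mean CPM(continuous light) = 1686.8361; mean CPM(continuous dark) = 1157.1755
Fold change = 1157.1755 / 1686.8361 = 0.68600
log2(0.68600) = -0.5437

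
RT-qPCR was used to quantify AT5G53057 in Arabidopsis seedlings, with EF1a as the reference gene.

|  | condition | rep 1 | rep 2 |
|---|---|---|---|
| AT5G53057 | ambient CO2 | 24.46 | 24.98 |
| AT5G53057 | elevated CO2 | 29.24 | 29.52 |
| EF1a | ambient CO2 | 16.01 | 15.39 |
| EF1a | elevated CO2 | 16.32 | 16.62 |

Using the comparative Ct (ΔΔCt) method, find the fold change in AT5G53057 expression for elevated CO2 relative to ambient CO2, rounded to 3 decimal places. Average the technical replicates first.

0.067

Mean Ct: AT5G53057 ambient CO2 24.720; AT5G53057 elevated CO2 29.380; EF1a ambient CO2 15.700; EF1a elevated CO2 16.470
ΔCt(ambient CO2) = 24.720 − 15.700 = 9.020
ΔCt(elevated CO2) = 29.380 − 16.470 = 12.910
ΔΔCt = 12.910 − 9.020 = 3.890
Fold change = 2^(−3.890) = 0.0675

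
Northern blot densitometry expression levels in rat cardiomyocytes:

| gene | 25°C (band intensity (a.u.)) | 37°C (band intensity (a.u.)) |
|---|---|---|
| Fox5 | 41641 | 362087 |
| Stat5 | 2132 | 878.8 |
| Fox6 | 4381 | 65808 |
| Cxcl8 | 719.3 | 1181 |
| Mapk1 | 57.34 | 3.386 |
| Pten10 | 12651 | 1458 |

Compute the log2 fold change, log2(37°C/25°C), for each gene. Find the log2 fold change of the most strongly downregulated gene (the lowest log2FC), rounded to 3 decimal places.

-4.082

log2(362087/41641) = 3.120  (Fox5)
log2(878.8/2132) = -1.279  (Stat5)
log2(65808/4381) = 3.909  (Fox6)
log2(1181/719.3) = 0.715  (Cxcl8)
log2(3.386/57.34) = -4.082  (Mapk1)
log2(1458/12651) = -3.117  (Pten10)
Mapk1 is most strongly downregulated.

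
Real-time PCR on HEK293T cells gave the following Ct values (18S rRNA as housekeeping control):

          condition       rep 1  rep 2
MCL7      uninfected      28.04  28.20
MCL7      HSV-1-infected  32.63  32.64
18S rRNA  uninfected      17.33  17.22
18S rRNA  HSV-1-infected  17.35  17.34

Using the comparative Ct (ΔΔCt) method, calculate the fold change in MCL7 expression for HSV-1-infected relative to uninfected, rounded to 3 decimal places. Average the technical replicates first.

0.046

Mean Ct: MCL7 uninfected 28.120; MCL7 HSV-1-infected 32.635; 18S rRNA uninfected 17.275; 18S rRNA HSV-1-infected 17.345
ΔCt(uninfected) = 28.120 − 17.275 = 10.845
ΔCt(HSV-1-infected) = 32.635 − 17.345 = 15.290
ΔΔCt = 15.290 − 10.845 = 4.445
Fold change = 2^(−4.445) = 0.0459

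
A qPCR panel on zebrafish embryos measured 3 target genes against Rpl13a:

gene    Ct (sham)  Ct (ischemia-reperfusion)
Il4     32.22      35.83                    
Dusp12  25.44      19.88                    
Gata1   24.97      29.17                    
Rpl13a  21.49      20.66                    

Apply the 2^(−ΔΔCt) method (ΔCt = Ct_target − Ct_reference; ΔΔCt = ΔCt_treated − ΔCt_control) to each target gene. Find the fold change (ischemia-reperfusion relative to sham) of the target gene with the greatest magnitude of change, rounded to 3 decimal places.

0.031

Il4: ΔΔCt = (35.83−20.66) − (32.22−21.49) = 15.17 − 10.73 = 4.44; fold change = 2^-4.44 = 0.046
Dusp12: ΔΔCt = (19.88−20.66) − (25.44−21.49) = -0.78 − 3.95 = -4.73; fold change = 2^4.73 = 26.538
Gata1: ΔΔCt = (29.17−20.66) − (24.97−21.49) = 8.51 − 3.48 = 5.03; fold change = 2^-5.03 = 0.031
Gata1 has the largest |ΔΔCt| = 5.03.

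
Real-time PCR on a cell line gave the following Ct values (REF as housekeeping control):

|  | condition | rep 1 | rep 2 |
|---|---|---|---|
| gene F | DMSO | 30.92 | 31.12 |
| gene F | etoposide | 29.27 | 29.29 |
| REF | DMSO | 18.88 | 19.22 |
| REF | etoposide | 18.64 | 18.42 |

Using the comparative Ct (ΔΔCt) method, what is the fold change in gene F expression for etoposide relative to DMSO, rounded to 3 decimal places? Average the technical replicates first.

2.329

Mean Ct: gene F DMSO 31.020; gene F etoposide 29.280; REF DMSO 19.050; REF etoposide 18.530
ΔCt(DMSO) = 31.020 − 19.050 = 11.970
ΔCt(etoposide) = 29.280 − 18.530 = 10.750
ΔΔCt = 10.750 − 11.970 = -1.220
Fold change = 2^(−(-1.220)) = 2^1.220 = 2.3295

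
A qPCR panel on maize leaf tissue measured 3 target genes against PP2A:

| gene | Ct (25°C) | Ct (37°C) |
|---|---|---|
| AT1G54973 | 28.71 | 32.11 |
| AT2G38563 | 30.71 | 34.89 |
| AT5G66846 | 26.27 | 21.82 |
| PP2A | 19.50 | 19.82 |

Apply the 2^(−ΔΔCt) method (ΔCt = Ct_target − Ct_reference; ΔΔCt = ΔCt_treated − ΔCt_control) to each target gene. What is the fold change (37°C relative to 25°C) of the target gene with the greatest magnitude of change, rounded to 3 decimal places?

AT1G54973: ΔΔCt = (32.11−19.82) − (28.71−19.50) = 12.29 − 9.21 = 3.08; fold change = 2^-3.08 = 0.118
AT2G38563: ΔΔCt = (34.89−19.82) − (30.71−19.50) = 15.07 − 11.21 = 3.86; fold change = 2^-3.86 = 0.069
AT5G66846: ΔΔCt = (21.82−19.82) − (26.27−19.50) = 2.00 − 6.77 = -4.77; fold change = 2^4.77 = 27.284
AT5G66846 has the largest |ΔΔCt| = 4.77.

27.284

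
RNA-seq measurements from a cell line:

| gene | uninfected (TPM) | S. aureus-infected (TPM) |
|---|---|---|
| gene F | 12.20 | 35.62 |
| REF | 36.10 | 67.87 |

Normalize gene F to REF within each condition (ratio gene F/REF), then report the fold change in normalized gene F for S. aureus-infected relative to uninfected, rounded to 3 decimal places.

gene F/REF (uninfected) = 12.20 / 36.10 = 0.33795
gene F/REF (S. aureus-infected) = 35.62 / 67.87 = 0.52483
Fold change = 0.52483 / 0.33795 = 1.5530

1.553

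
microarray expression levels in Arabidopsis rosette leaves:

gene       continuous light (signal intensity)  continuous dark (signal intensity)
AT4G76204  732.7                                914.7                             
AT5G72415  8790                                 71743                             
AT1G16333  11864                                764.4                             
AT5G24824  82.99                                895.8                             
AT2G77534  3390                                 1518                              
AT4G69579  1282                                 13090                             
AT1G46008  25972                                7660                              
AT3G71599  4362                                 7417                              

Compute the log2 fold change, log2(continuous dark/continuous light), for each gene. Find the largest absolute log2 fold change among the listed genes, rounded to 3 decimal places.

3.956

log2(914.7/732.7) = 0.320  (AT4G76204)
log2(71743/8790) = 3.029  (AT5G72415)
log2(764.4/11864) = -3.956  (AT1G16333)
log2(895.8/82.99) = 3.432  (AT5G24824)
log2(1518/3390) = -1.159  (AT2G77534)
log2(13090/1282) = 3.352  (AT4G69579)
log2(7660/25972) = -1.762  (AT1G46008)
log2(7417/4362) = 0.766  (AT3G71599)
The largest magnitude belongs to AT1G16333.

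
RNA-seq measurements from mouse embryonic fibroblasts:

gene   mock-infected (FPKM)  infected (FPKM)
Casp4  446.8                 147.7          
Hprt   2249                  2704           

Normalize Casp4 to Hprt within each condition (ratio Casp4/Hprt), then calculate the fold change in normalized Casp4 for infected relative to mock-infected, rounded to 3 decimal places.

0.275

Casp4/Hprt (mock-infected) = 446.8 / 2249 = 0.19867
Casp4/Hprt (infected) = 147.7 / 2704 = 0.054623
Fold change = 0.054623 / 0.19867 = 0.2749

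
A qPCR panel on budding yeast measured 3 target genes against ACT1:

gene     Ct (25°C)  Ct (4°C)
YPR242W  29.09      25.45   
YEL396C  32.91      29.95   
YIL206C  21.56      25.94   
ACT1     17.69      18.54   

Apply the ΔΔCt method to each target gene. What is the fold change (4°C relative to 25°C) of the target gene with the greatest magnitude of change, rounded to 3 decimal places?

22.471

YPR242W: ΔΔCt = (25.45−18.54) − (29.09−17.69) = 6.91 − 11.40 = -4.49; fold change = 2^4.49 = 22.471
YEL396C: ΔΔCt = (29.95−18.54) − (32.91−17.69) = 11.41 − 15.22 = -3.81; fold change = 2^3.81 = 14.026
YIL206C: ΔΔCt = (25.94−18.54) − (21.56−17.69) = 7.40 − 3.87 = 3.53; fold change = 2^-3.53 = 0.087
YPR242W has the largest |ΔΔCt| = 4.49.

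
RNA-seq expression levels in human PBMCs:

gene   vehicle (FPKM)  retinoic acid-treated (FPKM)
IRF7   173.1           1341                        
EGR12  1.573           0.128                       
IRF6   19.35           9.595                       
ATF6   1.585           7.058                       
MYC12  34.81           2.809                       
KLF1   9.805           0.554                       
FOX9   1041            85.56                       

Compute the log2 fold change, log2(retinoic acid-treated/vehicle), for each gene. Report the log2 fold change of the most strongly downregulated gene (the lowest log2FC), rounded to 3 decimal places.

-4.146

log2(1341/173.1) = 2.954  (IRF7)
log2(0.128/1.573) = -3.619  (EGR12)
log2(9.595/19.35) = -1.012  (IRF6)
log2(7.058/1.585) = 2.155  (ATF6)
log2(2.809/34.81) = -3.631  (MYC12)
log2(0.554/9.805) = -4.146  (KLF1)
log2(85.56/1041) = -3.605  (FOX9)
KLF1 is most strongly downregulated.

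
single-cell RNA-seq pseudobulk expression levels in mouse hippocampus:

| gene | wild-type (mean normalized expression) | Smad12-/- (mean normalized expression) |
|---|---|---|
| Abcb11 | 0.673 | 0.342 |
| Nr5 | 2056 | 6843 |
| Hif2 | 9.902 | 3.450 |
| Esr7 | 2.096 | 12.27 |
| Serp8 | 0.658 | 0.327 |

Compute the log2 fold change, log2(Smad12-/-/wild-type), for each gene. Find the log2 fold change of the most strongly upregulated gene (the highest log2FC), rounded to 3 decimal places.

log2(0.342/0.673) = -0.977  (Abcb11)
log2(6843/2056) = 1.735  (Nr5)
log2(3.450/9.902) = -1.521  (Hif2)
log2(12.27/2.096) = 2.549  (Esr7)
log2(0.327/0.658) = -1.009  (Serp8)
Esr7 is most strongly upregulated.

2.549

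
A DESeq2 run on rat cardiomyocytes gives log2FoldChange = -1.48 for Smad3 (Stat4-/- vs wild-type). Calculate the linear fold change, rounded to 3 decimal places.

0.358

Fold change = 2^(-1.48) = 0.3585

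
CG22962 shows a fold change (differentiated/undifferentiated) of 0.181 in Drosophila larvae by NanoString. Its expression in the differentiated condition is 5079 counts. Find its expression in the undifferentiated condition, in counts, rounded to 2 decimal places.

undifferentiated expression = 5079 / 0.181 = 28060.77

28060.77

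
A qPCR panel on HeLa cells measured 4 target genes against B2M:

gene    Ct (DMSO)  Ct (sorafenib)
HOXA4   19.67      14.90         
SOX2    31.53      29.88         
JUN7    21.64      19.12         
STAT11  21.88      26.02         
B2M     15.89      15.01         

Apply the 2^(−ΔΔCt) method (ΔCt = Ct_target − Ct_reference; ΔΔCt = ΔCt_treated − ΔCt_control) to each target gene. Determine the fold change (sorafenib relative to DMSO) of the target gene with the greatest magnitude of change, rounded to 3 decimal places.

HOXA4: ΔΔCt = (14.90−15.01) − (19.67−15.89) = -0.11 − 3.78 = -3.89; fold change = 2^3.89 = 14.825
SOX2: ΔΔCt = (29.88−15.01) − (31.53−15.89) = 14.87 − 15.64 = -0.77; fold change = 2^0.77 = 1.705
JUN7: ΔΔCt = (19.12−15.01) − (21.64−15.89) = 4.11 − 5.75 = -1.64; fold change = 2^1.64 = 3.117
STAT11: ΔΔCt = (26.02−15.01) − (21.88−15.89) = 11.01 − 5.99 = 5.02; fold change = 2^-5.02 = 0.031
STAT11 has the largest |ΔΔCt| = 5.02.

0.031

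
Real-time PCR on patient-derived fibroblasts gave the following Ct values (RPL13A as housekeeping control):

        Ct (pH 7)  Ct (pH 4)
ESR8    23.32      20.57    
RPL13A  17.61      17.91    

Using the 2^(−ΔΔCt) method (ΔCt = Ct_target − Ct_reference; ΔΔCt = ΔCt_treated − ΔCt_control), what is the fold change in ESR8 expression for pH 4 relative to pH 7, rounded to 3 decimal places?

ΔCt(pH 7) = 23.320 − 17.610 = 5.710
ΔCt(pH 4) = 20.570 − 17.910 = 2.660
ΔΔCt = 2.660 − 5.710 = -3.050
Fold change = 2^(−(-3.050)) = 2^3.050 = 8.2821

8.282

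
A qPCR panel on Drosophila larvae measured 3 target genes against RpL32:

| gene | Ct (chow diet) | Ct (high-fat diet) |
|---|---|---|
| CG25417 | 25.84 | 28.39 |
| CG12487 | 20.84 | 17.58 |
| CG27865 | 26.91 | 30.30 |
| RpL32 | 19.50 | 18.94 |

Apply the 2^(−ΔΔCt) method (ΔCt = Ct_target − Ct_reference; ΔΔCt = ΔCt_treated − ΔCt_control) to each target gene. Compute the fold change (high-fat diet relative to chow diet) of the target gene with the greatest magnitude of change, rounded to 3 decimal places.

CG25417: ΔΔCt = (28.39−18.94) − (25.84−19.50) = 9.45 − 6.34 = 3.11; fold change = 2^-3.11 = 0.116
CG12487: ΔΔCt = (17.58−18.94) − (20.84−19.50) = -1.36 − 1.34 = -2.70; fold change = 2^2.70 = 6.498
CG27865: ΔΔCt = (30.30−18.94) − (26.91−19.50) = 11.36 − 7.41 = 3.95; fold change = 2^-3.95 = 0.065
CG27865 has the largest |ΔΔCt| = 3.95.

0.065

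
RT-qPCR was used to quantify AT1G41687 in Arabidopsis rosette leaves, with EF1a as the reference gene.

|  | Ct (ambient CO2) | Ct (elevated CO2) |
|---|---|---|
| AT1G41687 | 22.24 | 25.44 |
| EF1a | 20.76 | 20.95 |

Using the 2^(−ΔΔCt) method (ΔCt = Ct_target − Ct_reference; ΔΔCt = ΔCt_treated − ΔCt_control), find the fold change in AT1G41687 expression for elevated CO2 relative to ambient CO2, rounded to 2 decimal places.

ΔCt(ambient CO2) = 22.240 − 20.760 = 1.480
ΔCt(elevated CO2) = 25.440 − 20.950 = 4.490
ΔΔCt = 4.490 − 1.480 = 3.010
Fold change = 2^(−3.010) = 0.124

0.12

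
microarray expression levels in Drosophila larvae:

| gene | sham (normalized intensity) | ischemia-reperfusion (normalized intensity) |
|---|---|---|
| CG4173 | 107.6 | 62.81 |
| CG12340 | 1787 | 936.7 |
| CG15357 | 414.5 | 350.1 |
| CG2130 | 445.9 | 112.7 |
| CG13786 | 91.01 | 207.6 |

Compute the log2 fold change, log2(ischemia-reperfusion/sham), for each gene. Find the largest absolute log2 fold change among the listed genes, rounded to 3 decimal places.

log2(62.81/107.6) = -0.777  (CG4173)
log2(936.7/1787) = -0.932  (CG12340)
log2(350.1/414.5) = -0.244  (CG15357)
log2(112.7/445.9) = -1.984  (CG2130)
log2(207.6/91.01) = 1.190  (CG13786)
The largest magnitude belongs to CG2130.

1.984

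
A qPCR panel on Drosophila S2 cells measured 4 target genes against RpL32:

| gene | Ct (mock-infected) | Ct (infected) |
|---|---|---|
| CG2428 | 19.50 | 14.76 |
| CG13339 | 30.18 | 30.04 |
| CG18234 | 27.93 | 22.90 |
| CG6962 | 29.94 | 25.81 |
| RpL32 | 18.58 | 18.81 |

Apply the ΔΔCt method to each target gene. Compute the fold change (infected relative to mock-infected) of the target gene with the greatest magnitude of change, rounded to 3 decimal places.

CG2428: ΔΔCt = (14.76−18.81) − (19.50−18.58) = -4.05 − 0.92 = -4.97; fold change = 2^4.97 = 31.341
CG13339: ΔΔCt = (30.04−18.81) − (30.18−18.58) = 11.23 − 11.60 = -0.37; fold change = 2^0.37 = 1.292
CG18234: ΔΔCt = (22.90−18.81) − (27.93−18.58) = 4.09 − 9.35 = -5.26; fold change = 2^5.26 = 38.319
CG6962: ΔΔCt = (25.81−18.81) − (29.94−18.58) = 7.00 − 11.36 = -4.36; fold change = 2^4.36 = 20.535
CG18234 has the largest |ΔΔCt| = 5.26.

38.319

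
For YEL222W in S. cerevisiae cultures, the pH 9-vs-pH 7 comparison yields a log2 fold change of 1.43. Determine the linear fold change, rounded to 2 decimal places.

Fold change = 2^(1.43) = 2.694

2.69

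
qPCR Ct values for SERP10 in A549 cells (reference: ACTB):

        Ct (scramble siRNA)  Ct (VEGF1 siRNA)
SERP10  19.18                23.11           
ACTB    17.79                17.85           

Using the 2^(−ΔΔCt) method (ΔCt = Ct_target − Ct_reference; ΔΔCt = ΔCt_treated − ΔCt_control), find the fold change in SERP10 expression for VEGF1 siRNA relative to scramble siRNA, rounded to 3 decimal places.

0.068

ΔCt(scramble siRNA) = 19.180 − 17.790 = 1.390
ΔCt(VEGF1 siRNA) = 23.110 − 17.850 = 5.260
ΔΔCt = 5.260 − 1.390 = 3.870
Fold change = 2^(−3.870) = 0.0684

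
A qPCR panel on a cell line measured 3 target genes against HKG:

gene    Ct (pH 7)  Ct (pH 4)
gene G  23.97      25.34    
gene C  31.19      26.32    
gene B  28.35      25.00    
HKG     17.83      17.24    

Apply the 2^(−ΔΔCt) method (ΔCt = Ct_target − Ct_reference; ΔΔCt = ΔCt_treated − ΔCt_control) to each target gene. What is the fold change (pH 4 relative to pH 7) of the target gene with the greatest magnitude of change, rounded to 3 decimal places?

gene G: ΔΔCt = (25.34−17.24) − (23.97−17.83) = 8.10 − 6.14 = 1.96; fold change = 2^-1.96 = 0.257
gene C: ΔΔCt = (26.32−17.24) − (31.19−17.83) = 9.08 − 13.36 = -4.28; fold change = 2^4.28 = 19.427
gene B: ΔΔCt = (25.00−17.24) − (28.35−17.83) = 7.76 − 10.52 = -2.76; fold change = 2^2.76 = 6.774
gene C has the largest |ΔΔCt| = 4.28.

19.427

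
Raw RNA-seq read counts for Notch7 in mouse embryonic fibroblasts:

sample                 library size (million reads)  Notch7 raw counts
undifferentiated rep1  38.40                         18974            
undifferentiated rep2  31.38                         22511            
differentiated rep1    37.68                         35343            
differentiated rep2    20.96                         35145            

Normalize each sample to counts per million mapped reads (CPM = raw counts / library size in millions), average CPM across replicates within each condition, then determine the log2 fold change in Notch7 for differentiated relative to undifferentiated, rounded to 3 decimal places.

CPM(undifferentiated rep1) = 18974 / 38.40 = 494.1146
CPM(undifferentiated rep2) = 22511 / 31.38 = 717.3678
CPM(differentiated rep1) = 35343 / 37.68 = 937.9777
CPM(differentiated rep2) = 35145 / 20.96 = 1676.7653
mean CPM(undifferentiated) = 605.7412; mean CPM(differentiated) = 1307.3715
Fold change = 1307.3715 / 605.7412 = 2.15830
log2(2.15830) = 1.1099

1.110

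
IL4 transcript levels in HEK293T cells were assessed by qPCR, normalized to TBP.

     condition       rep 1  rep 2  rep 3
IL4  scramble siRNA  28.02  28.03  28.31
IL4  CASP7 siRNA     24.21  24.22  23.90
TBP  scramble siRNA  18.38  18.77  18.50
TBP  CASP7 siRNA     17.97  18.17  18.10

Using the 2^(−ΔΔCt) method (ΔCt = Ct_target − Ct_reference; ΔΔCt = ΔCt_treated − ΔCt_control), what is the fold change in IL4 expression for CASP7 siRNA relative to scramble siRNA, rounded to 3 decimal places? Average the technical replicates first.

Mean Ct: IL4 scramble siRNA 28.120; IL4 CASP7 siRNA 24.110; TBP scramble siRNA 18.550; TBP CASP7 siRNA 18.080
ΔCt(scramble siRNA) = 28.120 − 18.550 = 9.570
ΔCt(CASP7 siRNA) = 24.110 − 18.080 = 6.030
ΔΔCt = 6.030 − 9.570 = -3.540
Fold change = 2^(−(-3.540)) = 2^3.540 = 11.6318

11.632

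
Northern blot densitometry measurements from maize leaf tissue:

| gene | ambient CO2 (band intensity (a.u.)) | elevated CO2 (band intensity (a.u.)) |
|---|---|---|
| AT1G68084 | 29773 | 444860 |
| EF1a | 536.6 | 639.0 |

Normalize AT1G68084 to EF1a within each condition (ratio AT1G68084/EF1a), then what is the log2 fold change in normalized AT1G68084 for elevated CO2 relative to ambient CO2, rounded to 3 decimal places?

AT1G68084/EF1a (ambient CO2) = 29773 / 536.6 = 55.485
AT1G68084/EF1a (elevated CO2) = 444860 / 639.0 = 696.18
Fold change = 696.18 / 55.485 = 12.5473
log2(12.5473) = 3.6493

3.649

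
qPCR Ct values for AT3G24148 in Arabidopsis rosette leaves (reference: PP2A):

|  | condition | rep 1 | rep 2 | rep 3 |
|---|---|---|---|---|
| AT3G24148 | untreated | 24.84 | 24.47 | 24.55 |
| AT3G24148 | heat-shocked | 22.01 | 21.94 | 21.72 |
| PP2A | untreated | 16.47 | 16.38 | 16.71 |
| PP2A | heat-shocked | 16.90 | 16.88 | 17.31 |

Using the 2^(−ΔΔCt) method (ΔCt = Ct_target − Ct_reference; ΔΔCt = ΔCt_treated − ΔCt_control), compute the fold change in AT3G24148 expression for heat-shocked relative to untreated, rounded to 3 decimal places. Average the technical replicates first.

9.448

Mean Ct: AT3G24148 untreated 24.620; AT3G24148 heat-shocked 21.890; PP2A untreated 16.520; PP2A heat-shocked 17.030
ΔCt(untreated) = 24.620 − 16.520 = 8.100
ΔCt(heat-shocked) = 21.890 − 17.030 = 4.860
ΔΔCt = 4.860 − 8.100 = -3.240
Fold change = 2^(−(-3.240)) = 2^3.240 = 9.4479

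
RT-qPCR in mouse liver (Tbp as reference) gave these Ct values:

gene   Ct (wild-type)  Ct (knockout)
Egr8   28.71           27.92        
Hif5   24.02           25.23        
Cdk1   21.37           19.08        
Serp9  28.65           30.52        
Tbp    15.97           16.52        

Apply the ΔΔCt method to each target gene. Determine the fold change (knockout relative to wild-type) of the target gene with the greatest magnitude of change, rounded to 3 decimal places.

Egr8: ΔΔCt = (27.92−16.52) − (28.71−15.97) = 11.40 − 12.74 = -1.34; fold change = 2^1.34 = 2.532
Hif5: ΔΔCt = (25.23−16.52) − (24.02−15.97) = 8.71 − 8.05 = 0.66; fold change = 2^-0.66 = 0.633
Cdk1: ΔΔCt = (19.08−16.52) − (21.37−15.97) = 2.56 − 5.40 = -2.84; fold change = 2^2.84 = 7.160
Serp9: ΔΔCt = (30.52−16.52) − (28.65−15.97) = 14.00 − 12.68 = 1.32; fold change = 2^-1.32 = 0.401
Cdk1 has the largest |ΔΔCt| = 2.84.

7.160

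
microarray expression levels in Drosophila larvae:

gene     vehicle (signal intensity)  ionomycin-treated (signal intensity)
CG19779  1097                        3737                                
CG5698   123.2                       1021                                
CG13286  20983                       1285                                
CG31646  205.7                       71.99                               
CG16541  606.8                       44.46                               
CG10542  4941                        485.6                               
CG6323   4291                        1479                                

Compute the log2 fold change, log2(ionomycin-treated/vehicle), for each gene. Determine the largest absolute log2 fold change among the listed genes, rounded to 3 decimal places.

log2(3737/1097) = 1.768  (CG19779)
log2(1021/123.2) = 3.051  (CG5698)
log2(1285/20983) = -4.029  (CG13286)
log2(71.99/205.7) = -1.515  (CG31646)
log2(44.46/606.8) = -3.771  (CG16541)
log2(485.6/4941) = -3.347  (CG10542)
log2(1479/4291) = -1.537  (CG6323)
The largest magnitude belongs to CG13286.

4.029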